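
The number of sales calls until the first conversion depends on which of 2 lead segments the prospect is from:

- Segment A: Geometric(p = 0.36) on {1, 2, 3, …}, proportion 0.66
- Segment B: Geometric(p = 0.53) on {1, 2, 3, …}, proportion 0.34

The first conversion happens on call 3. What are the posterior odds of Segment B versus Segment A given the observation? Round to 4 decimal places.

0.4090

The posterior odds equal the prior odds times the likelihood ratio: (π_i/π_j)·(f_i(x)/f_j(x)).
Geometric probabilities:
  f_A = 0.36·(1−0.36)^2 = 0.36·0.4096 = 0.147456
  f_B = 0.53·(1−0.53)^2 = 0.53·0.2209 = 0.117077
Odds = (0.34/0.66) × (0.117077/0.147456) = 0.515152 × 0.793979 ≈ 0.4090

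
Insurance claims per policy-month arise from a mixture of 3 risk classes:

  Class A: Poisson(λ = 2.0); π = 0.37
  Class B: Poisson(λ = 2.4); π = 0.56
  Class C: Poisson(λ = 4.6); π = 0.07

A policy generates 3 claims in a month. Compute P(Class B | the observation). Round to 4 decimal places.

Posterior ∝ prior × likelihood, so P(k | x) ∝ π_k f_k(x); normalise over all components.
Evaluate each component's likelihood at the observed value:
  L_A = e^(−2.0)·2.0^3/3! = 0.180447
  L_B = e^(−2.4)·2.4^3/3! = 0.209014
  L_C = e^(−4.6)·4.6^3/3! = 0.163068
Multiply by the mixture weights:
  π_A·L_A = 0.37 × 0.180447 = 0.0667654
  π_B·L_B = 0.56 × 0.209014 = 0.117048
  π_C·L_C = 0.07 × 0.163068 = 0.0114147
Normaliser: 0.0667654 + 0.117048 + 0.0114147 = 0.195228
So the posterior for Class B is 0.117048 / 0.195228 ≈ 0.5995.

0.5995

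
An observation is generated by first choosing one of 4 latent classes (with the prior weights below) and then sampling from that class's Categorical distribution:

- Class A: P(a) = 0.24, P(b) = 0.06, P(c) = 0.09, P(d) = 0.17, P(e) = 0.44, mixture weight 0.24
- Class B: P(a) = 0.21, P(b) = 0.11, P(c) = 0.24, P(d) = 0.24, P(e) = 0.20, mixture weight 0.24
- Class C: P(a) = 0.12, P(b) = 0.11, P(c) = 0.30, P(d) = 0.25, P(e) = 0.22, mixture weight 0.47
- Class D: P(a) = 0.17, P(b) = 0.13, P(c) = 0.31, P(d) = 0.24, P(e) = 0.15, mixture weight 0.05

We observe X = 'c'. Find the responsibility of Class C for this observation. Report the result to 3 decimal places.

By Bayes' theorem, P(k | x) = P(Z=k) f_k(x) / Σ_j P(Z=j) f_j(x).
Evaluate each component's likelihood at the observed value:
  f_A = P(c | comp) = 0.09
  f_B = P(c | comp) = 0.24
  f_C = P(c | comp) = 0.30
  f_D = P(c | comp) = 0.31
Multiply by the mixture weights:
  P(Z=A)·f_A = 0.24 × 0.09 = 0.0216
  P(Z=B)·f_B = 0.24 × 0.24 = 0.0576
  P(Z=C)·f_C = 0.47 × 0.3 = 0.141
  P(Z=D)·f_D = 0.05 × 0.31 = 0.0155
Normaliser: 0.0216 + 0.0576 + 0.141 + 0.0155 = 0.2357
P(Class C | 'c') ≈ 0.598

0.598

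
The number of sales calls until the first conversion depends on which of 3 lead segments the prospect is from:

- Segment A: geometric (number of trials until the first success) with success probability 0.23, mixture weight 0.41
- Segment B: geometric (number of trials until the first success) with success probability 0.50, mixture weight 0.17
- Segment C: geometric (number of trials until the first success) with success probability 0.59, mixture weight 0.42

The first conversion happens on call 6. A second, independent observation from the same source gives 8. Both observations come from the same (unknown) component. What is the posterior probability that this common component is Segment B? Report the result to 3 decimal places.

0.011

Posterior ∝ prior × likelihood, so P(k | x) ∝ P(Z=k) f_k(x); normalise over all components.
Since both observations come from the same component, the likelihood for component k is f_k(x₁)·f_k(x₂).
  L_A = [0.23·(1−0.23)^5 = 0.23·0.270678 = 0.062256] × [0.0369116] = 0.00229797
  L_B = [0.50·(1−0.50)^5 = 0.50·0.03125 = 0.015625] × [0.00390625] = 6.10352e-05
  L_C = [0.59·(1−0.59)^5 = 0.59·0.0115856 = 0.00683552] × [0.00114905] = 7.85435e-06
Weight by the priors:
  P(Z=A)·L_A = 0.41 × 0.00229797 = 0.000942168
  P(Z=B)·L_B = 0.17 × 6.10352e-05 = 1.0376e-05
  P(Z=C)·L_C = 0.42 × 7.85435e-06 = 3.29883e-06
Sum: 0.000942168 + 1.0376e-05 + 3.29883e-06 = 0.000955843
P(Segment B | x₁,x₂) = 1.0376e-05 / 0.000955843 ≈ 0.011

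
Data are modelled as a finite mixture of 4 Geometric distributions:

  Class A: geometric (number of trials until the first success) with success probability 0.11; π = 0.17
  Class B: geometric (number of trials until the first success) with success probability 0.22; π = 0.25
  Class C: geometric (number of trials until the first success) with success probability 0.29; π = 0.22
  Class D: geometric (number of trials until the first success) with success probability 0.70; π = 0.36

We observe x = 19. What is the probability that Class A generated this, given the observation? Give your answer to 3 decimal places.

0.751

Posterior ∝ prior × likelihood, so P(k | x) ∝ P(Z=k) f_k(x); normalise over all components.
Component likelihoods at x = 19:
  L_A = 0.11·(1−0.11)^18 = 0.11·0.12275 = 0.0135025
  L_B = 0.22·(1−0.22)^18 = 0.22·0.011421 = 0.00251261
  L_C = 0.29·(1−0.29)^18 = 0.29·0.00210209 = 0.000609605
  L_D = 0.70·(1−0.70)^18 = 0.70·3.8742e-10 = 2.71194e-10
Unnormalised posteriors:
  P(Z=A)·L_A = 0.17 × 0.0135025 = 0.00229542
  P(Z=B)·L_B = 0.25 × 0.00251261 = 0.000628153
  P(Z=C)·L_C = 0.22 × 0.000609605 = 0.000134113
  P(Z=D)·L_D = 0.36 × 2.71194e-10 = 9.763e-11
Normaliser: 0.00229542 + 0.000628153 + 0.000134113 + 9.763e-11 = 0.00305768
P(Class A | x) = 0.00229542 / 0.00305768 ≈ 0.751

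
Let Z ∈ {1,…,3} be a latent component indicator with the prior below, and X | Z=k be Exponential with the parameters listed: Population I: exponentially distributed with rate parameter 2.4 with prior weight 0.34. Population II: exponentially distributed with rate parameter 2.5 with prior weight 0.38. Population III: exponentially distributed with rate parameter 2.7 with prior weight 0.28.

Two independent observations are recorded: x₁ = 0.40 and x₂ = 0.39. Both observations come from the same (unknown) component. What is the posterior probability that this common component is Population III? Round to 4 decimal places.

0.2794

The responsibility of component k is P(Z=k) f_k(x) divided by Σ_j P(Z=j) f_j(x).
Since both observations come from the same component, the likelihood for component k is f_k(x₁)·f_k(x₂).
  f_I = [0.918943] × [0.941264] = 0.864968
  f_II = [0.919699] × [0.942981] = 0.867258
  f_III = [0.916908] × [0.942002] = 0.863729
Weight by the priors:
  P(Z=I)·f_I = 0.34 × 0.864968 = 0.294089
  P(Z=II)·f_II = 0.38 × 0.867258 = 0.329558
  P(Z=III)·f_III = 0.28 × 0.863729 = 0.241844
Denominator: 0.294089 + 0.329558 + 0.241844 = 0.865491
P(Population III | x₁,x₂) = 0.241844 / 0.865491 ≈ 0.2794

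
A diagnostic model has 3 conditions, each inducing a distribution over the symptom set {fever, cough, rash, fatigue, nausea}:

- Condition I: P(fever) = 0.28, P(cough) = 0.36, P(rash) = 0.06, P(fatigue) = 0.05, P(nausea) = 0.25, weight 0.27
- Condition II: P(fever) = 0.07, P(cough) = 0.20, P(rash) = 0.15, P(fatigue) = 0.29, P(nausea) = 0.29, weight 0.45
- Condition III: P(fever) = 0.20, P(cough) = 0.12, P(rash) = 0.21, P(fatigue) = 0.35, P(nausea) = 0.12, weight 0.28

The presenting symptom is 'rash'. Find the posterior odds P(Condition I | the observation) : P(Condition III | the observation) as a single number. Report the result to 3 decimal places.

Only the two components matter; the odds are (π_i f_i(x)) / (π_j f_j(x)).
Evaluate each component's likelihood at the observed value:
  f_I = 0.06
  f_II = 0.15
  f_III = 0.21
Odds = (0.27/0.28) × (0.06/0.21) = 0.964286 × 0.285714 ≈ 0.276

0.276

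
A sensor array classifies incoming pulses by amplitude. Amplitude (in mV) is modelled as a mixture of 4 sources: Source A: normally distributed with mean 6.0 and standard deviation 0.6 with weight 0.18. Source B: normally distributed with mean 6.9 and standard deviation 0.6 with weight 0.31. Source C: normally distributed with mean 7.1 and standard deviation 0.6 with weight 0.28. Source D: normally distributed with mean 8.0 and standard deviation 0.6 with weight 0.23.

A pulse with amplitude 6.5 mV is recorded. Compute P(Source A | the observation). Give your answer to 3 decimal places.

Posterior ∝ prior × likelihood, so P(k | x) ∝ π_k f_k(x); normalise over all components.
Component likelihoods at x = 6.5 mV:
  f_A = (1/(0.6·√(2π)))·exp(−(6.5−6.0)²/(2·0.6²)) = 0.664904·exp(-0.34722) = 0.469853
  f_B = (1/(0.6·√(2π)))·exp(−(6.5−6.9)²/(2·0.6²)) = 0.664904·exp(-0.22222) = 0.532413
  f_C = (1/(0.6·√(2π)))·exp(−(6.5−7.1)²/(2·0.6²)) = 0.664904·exp(-0.50000) = 0.403285
  f_D = (1/(0.6·√(2π)))·exp(−(6.5−8.0)²/(2·0.6²)) = 0.664904·exp(-3.12500) = 0.0292138
Multiply by the mixture weights:
  π_A·f_A = 0.18 × 0.469853 = 0.0845736
  π_B·f_B = 0.31 × 0.532413 = 0.165048
  π_C·f_C = 0.28 × 0.403285 = 0.11292
  π_D·f_D = 0.23 × 0.0292138 = 0.00671918
Normaliser: 0.0845736 + 0.165048 + 0.11292 + 0.00671918 = 0.369261
So the posterior for Source A is 0.0845736 / 0.369261 ≈ 0.229.

0.229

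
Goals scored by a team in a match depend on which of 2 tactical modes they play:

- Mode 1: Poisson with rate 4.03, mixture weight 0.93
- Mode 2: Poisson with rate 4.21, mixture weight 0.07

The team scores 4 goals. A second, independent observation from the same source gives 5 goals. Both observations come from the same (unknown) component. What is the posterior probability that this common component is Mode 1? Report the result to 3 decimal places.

The responsibility of component k is P(Z=k) f_k(x) divided by Σ_j P(Z=j) f_j(x).
Since both observations come from the same component, the likelihood for component k is f_k(x₁)·f_k(x₂).
  p_1 = [e^(−4.03)·4.03^4/4! = 0.195345] × [0.157448] = 0.0307567
  p_2 = [e^(−4.21)·4.21^4/4! = 0.194329] × [0.163625] = 0.0317971
Weight by the priors:
  P(Z=1)·p_1 = 0.93 × 0.0307567 = 0.0286037
  P(Z=2)·p_2 = 0.07 × 0.0317971 = 0.00222579
Denominator: 0.0286037 + 0.00222579 = 0.0308295
So the posterior for Mode 1 is 0.0286037 / 0.0308295 ≈ 0.928.

0.928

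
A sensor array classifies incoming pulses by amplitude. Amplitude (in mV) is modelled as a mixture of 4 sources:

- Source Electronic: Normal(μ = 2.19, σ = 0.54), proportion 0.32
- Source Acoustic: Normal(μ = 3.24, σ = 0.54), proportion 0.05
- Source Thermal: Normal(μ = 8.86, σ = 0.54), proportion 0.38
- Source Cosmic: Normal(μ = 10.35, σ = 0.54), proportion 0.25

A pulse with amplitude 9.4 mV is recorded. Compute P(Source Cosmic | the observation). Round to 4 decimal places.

By Bayes' theorem, P(k | x) = π_k f_k(x) / Σ_j π_j f_j(x).
Normal densities:
  p_Electronic = 1.43633e-39
  p_Acoustic = 4.08672e-29
  p_Thermal = 0.448094
  p_Cosmic = 0.157198
Prior × likelihood for each component:
  π_Electronic·p_Electronic = 0.32 × 1.43633e-39 = 4.59626e-40
  π_Acoustic·p_Acoustic = 0.05 × 4.08672e-29 = 2.04336e-30
  π_Thermal·p_Thermal = 0.38 × 0.448094 = 0.170276
  π_Cosmic·p_Cosmic = 0.25 × 0.157198 = 0.0392995
Denominator: 4.59626e-40 + 2.04336e-30 + 0.170276 + 0.0392995 = 0.209575
So the posterior for Source Cosmic is 0.0392995 / 0.209575 ≈ 0.1875.

0.1875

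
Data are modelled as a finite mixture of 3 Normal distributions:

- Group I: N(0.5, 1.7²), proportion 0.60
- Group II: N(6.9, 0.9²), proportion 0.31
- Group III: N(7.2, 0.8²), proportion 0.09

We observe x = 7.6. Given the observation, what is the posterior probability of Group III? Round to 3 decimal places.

0.281

P(component k | x) = w_k·f_k(x) / marginal(x), where marginal(x) = Σ_j w_j·f_j(x).
Evaluate each component's likelihood at the observed value:
  p_I = (1/(1.7·√(2π)))·exp(−(7.6−0.5)²/(2·1.7²)) = 0.234672·exp(-8.72145) = 3.82633e-05
  p_II = (1/(0.9·√(2π)))·exp(−(7.6−6.9)²/(2·0.9²)) = 0.443269·exp(-0.30247) = 0.327572
  p_III = (1/(0.8·√(2π)))·exp(−(7.6−7.2)²/(2·0.8²)) = 0.498678·exp(-0.12500) = 0.440082
Prior × likelihood for each component:
  w_I·p_I = 0.60 × 3.82633e-05 = 2.2958e-05
  w_II·p_II = 0.31 × 0.327572 = 0.101547
  w_III·p_III = 0.09 × 0.440082 = 0.0396073
Evidence: 2.2958e-05 + 0.101547 + 0.0396073 = 0.141178
So the posterior for Group III is 0.0396073 / 0.141178 ≈ 0.281.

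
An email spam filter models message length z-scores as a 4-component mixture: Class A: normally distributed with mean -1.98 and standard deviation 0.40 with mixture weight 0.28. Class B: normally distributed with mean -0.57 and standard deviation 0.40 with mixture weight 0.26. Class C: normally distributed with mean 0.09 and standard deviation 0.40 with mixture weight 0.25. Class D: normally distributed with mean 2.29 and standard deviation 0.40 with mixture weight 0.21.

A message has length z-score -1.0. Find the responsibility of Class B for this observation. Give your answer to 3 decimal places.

The responsibility of component k is w_k f_k(x) divided by Σ_j w_j f_j(x).
Normal densities:
  p_A = 0.0495934
  p_B = 0.559641
  p_C = 0.0243442
  p_D = 2.03565e-15
Multiply by the mixture weights:
  w_A·p_A = 0.28 × 0.0495934 = 0.0138861
  w_B·p_B = 0.26 × 0.559641 = 0.145507
  w_C·p_C = 0.25 × 0.0243442 = 0.00608606
  w_D·p_D = 0.21 × 2.03565e-15 = 4.27487e-16
Sum: 0.0138861 + 0.145507 + 0.00608606 + 4.27487e-16 = 0.165479
So the posterior for Class B is 0.145507 / 0.165479 ≈ 0.879.

0.879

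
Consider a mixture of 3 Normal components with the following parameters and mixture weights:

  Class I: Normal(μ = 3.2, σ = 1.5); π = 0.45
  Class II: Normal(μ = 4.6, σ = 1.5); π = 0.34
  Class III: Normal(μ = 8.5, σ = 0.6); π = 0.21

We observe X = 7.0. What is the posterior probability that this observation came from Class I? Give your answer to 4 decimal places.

0.1339

Apply Bayes' rule: the posterior for each component is proportional to its prior times its likelihood at x.
Component likelihoods at x = 7.0:
  L_I = (1/(1.5·√(2π)))·exp(−(7.0−3.2)²/(2·1.5²)) = 0.265962·exp(-3.20889) = 0.0107452
  L_II = (1/(1.5·√(2π)))·exp(−(7.0−4.6)²/(2·1.5²)) = 0.265962·exp(-1.28000) = 0.0739472
  L_III = (1/(0.6·√(2π)))·exp(−(7.0−8.5)²/(2·0.6²)) = 0.664904·exp(-3.12500) = 0.0292138
Prior × likelihood for each component:
  w_I·L_I = 0.45 × 0.0107452 = 0.00483536
  w_II·L_II = 0.34 × 0.0739472 = 0.0251421
  w_III·L_III = 0.21 × 0.0292138 = 0.00613491
Denominator: 0.00483536 + 0.0251421 + 0.00613491 = 0.0361123
P(Class I | x) ≈ 0.1339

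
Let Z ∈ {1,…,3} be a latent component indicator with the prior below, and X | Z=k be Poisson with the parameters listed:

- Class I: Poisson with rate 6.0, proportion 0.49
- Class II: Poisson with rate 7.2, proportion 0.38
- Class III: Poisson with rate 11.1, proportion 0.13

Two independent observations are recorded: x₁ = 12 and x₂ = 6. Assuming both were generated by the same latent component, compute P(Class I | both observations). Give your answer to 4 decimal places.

0.2850

By Bayes' theorem, P(k | x) = π_k f_k(x) / Σ_j π_j f_j(x).
Since both observations come from the same component, the likelihood for component k is f_k(x₁)·f_k(x₂).
  p_I = [e^(−6.0)·6.0^12/12! = 0.0112645] × [0.160623] = 0.00180934
  p_II = [e^(−7.2)·7.2^12/12! = 0.0302505] × [0.144458] = 0.00436993
  p_III = [e^(−11.1)·11.1^12/12! = 0.110375] × [0.0392588] = 0.00433318
Multiply by the mixture weights:
  π_I·p_I = 0.49 × 0.00180934 = 0.000886575
  π_II·p_II = 0.38 × 0.00436993 = 0.00166058
  π_III·p_III = 0.13 × 0.00433318 = 0.000563313
Normaliser: 0.000886575 + 0.00166058 + 0.000563313 = 0.00311046
Responsibility of Class I: 0.000886575 / 0.00311046 ≈ 0.2850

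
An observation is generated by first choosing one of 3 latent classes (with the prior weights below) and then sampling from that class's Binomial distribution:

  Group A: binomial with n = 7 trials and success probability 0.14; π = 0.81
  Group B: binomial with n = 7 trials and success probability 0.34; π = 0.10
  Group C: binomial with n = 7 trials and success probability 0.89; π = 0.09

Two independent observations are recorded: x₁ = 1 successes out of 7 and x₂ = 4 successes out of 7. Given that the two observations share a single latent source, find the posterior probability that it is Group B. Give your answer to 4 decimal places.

0.4906

Posterior ∝ prior × likelihood, so P(k | x) ∝ π_k f_k(x); normalise over all components.
Since both observations come from the same component, the likelihood for component k is f_k(x₁)·f_k(x₂).
  p_A = [0.396476] × [0.00855215] = 0.00339072
  p_B = [0.196716] × [0.134467] = 0.0264519
  p_C = [1.10368e-05] × [0.0292285] = 3.2259e-07
Unnormalised posteriors:
  π_A·p_A = 0.81 × 0.00339072 = 0.00274649
  π_B·p_B = 0.10 × 0.0264519 = 0.00264519
  π_C·p_C = 0.09 × 3.2259e-07 = 2.90331e-08
Normaliser: 0.00274649 + 0.00264519 + 2.90331e-08 = 0.0053917
P(Group B | x₁,x₂) ≈ 0.4906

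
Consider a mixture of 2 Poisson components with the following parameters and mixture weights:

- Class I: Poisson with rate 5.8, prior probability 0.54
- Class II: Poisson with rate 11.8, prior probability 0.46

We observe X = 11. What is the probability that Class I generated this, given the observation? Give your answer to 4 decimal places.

0.1608

By Bayes' theorem, P(k | x) = w_k f_k(x) / Σ_j w_j f_j(x).
Poisson probabilities:
  L_I = e^(−5.8)·5.8^11/11! = 0.0189515
  L_II = e^(−11.8)·11.8^11/11! = 0.11611
Multiply by the mixture weights:
  w_I·L_I = 0.54 × 0.0189515 = 0.0102338
  w_II·L_II = 0.46 × 0.11611 = 0.0534108
Marginal: 0.0102338 + 0.0534108 = 0.0636447
So the posterior for Class I is 0.0102338 / 0.0636447 ≈ 0.1608.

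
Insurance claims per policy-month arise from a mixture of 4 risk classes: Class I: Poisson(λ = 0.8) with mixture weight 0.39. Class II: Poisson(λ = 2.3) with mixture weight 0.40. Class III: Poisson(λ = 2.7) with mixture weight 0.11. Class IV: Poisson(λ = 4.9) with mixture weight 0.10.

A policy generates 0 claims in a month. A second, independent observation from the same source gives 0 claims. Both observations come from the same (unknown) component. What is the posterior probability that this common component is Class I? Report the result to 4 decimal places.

By Bayes' theorem, P(k | x) = P(Z=k) f_k(x) / Σ_j P(Z=j) f_j(x).
Since both observations come from the same component, the likelihood for component k is f_k(x₁)·f_k(x₂).
  p_I = [e^(−0.8)·0.8^0/0! = 0.449329] × [0.449329] = 0.201897
  p_II = [e^(−2.3)·2.3^0/0! = 0.100259] × [0.100259] = 0.0100518
  p_III = [e^(−2.7)·2.7^0/0! = 0.0672055] × [0.0672055] = 0.00451658
  p_IV = [e^(−4.9)·4.9^0/0! = 0.00744658] × [0.00744658] = 5.54516e-05
Unnormalised posteriors:
  P(Z=I)·p_I = 0.39 × 0.201897 = 0.0787396
  P(Z=II)·p_II = 0.40 × 0.0100518 = 0.00402073
  P(Z=III)·p_III = 0.11 × 0.00451658 = 0.000496824
  P(Z=IV)·p_IV = 0.10 × 5.54516e-05 = 5.54516e-06
Sum: 0.0787396 + 0.00402073 + 0.000496824 + 5.54516e-06 = 0.0832627
P(Class I | x₁, x₂) = 0.0787396 / 0.0832627 ≈ 0.9457

0.9457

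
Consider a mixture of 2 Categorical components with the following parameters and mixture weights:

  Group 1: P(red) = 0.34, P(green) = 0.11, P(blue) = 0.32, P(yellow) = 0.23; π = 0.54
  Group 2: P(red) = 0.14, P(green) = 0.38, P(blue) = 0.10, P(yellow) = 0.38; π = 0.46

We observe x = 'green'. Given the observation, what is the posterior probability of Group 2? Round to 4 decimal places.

0.7464

The responsibility of component k is π_k f_k(x) divided by Σ_j π_j f_j(x).
Categorical probabilities:
  f_1 = P(green | comp) = 0.11
  f_2 = P(green | comp) = 0.38
Prior × likelihood for each component:
  π_1·f_1 = 0.54 × 0.11 = 0.0594
  π_2·f_2 = 0.46 × 0.38 = 0.1748
Sum: 0.0594 + 0.1748 = 0.2342
Responsibility of Group 2: 0.1748 / 0.2342 ≈ 0.7464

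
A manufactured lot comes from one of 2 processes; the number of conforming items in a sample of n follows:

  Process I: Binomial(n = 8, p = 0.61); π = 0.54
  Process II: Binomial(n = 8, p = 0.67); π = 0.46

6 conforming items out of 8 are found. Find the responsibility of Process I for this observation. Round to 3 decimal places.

Posterior ∝ prior × likelihood, so P(k | x) ∝ P(Z=k) f_k(x); normalise over all components.
Binomial probabilities:
  L_I = C(8,6)·0.61^6·0.39^2 = 28·0.0515204·0.1521 = 0.219415
  L_II = C(8,6)·0.67^6·0.33^2 = 28·0.0904584·0.1089 = 0.275826
Unnormalised posteriors:
  P(Z=I)·L_I = 0.54 × 0.219415 = 0.118484
  P(Z=II)·L_II = 0.46 × 0.275826 = 0.12688
Normaliser: 0.118484 + 0.12688 = 0.245364
Responsibility of Process I: 0.118484 / 0.245364 ≈ 0.483

0.483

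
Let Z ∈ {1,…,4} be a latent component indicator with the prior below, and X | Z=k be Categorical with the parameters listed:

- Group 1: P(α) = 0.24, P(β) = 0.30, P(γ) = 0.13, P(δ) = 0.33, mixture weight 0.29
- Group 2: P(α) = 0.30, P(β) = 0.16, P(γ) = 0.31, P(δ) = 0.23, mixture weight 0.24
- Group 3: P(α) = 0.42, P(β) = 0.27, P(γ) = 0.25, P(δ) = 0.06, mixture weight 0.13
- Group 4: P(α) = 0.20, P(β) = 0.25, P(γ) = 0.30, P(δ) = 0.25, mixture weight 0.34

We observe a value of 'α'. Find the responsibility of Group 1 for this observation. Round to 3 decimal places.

Apply Bayes' rule: the posterior for each component is proportional to its prior times its likelihood at x.
Component likelihoods at x = 'α':
  L_1 = P(α | comp) = 0.24
  L_2 = P(α | comp) = 0.30
  L_3 = P(α | comp) = 0.42
  L_4 = P(α | comp) = 0.20
Weight by the priors:
  w_1·L_1 = 0.29 × 0.24 = 0.0696
  w_2·L_2 = 0.24 × 0.3 = 0.072
  w_3·L_3 = 0.13 × 0.42 = 0.0546
  w_4·L_4 = 0.34 × 0.2 = 0.068
Evidence: 0.0696 + 0.072 + 0.0546 + 0.068 = 0.2642
P(Group 1 | 'α') = 0.0696 / 0.2642 ≈ 0.263

0.263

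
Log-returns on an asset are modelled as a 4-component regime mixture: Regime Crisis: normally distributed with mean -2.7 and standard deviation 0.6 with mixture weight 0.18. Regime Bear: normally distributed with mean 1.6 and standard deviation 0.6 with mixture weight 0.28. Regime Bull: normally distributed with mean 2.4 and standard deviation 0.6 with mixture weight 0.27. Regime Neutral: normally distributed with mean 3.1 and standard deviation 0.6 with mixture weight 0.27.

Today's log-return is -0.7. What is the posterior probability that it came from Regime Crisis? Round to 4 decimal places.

Apply Bayes' rule: the posterior for each component is proportional to its prior times its likelihood at x.
Normal densities:
  L_Crisis = (1/(0.6·√(2π)))·exp(−(-0.7−-2.7)²/(2·0.6²)) = 0.664904·exp(-5.55556) = 0.00257046
  L_Bear = (1/(0.6·√(2π)))·exp(−(-0.7−1.6)²/(2·0.6²)) = 0.664904·exp(-7.34722) = 0.000428451
  L_Bull = (1/(0.6·√(2π)))·exp(−(-0.7−2.4)²/(2·0.6²)) = 0.664904·exp(-13.34722) = 1.06202e-06
  L_Neutral = (1/(0.6·√(2π)))·exp(−(-0.7−3.1)²/(2·0.6²)) = 0.664904·exp(-20.05556) = 1.29641e-09
Multiply by the mixture weights:
  P(Z=Crisis)·L_Crisis = 0.18 × 0.00257046 = 0.000462684
  P(Z=Bear)·L_Bear = 0.28 × 0.000428451 = 0.000119966
  P(Z=Bull)·L_Bull = 0.27 × 1.06202e-06 = 2.86746e-07
  P(Z=Neutral)·L_Neutral = 0.27 × 1.29641e-09 = 3.5003e-10
Evidence: 0.000462684 + 0.000119966 + 2.86746e-07 + 3.5003e-10 = 0.000582937
P(Regime Crisis | data) = 0.000462684 / 0.000582937 ≈ 0.7937

0.7937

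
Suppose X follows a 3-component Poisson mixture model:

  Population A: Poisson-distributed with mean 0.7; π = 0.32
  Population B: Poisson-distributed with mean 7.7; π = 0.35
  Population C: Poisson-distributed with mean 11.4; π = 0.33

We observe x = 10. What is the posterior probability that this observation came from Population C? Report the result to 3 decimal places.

By Bayes' theorem, P(k | x) = w_k f_k(x) / Σ_j w_j f_j(x).
Poisson probabilities:
  L_A = e^(−0.7)·0.7^10/10! = 3.86555e-09
  L_B = e^(−7.7)·7.7^10/10! = 0.0914275
  L_C = e^(−11.4)·11.4^10/10! = 0.114374
Prior × likelihood for each component:
  w_A·L_A = 0.32 × 3.86555e-09 = 1.23698e-09
  w_B·L_B = 0.35 × 0.0914275 = 0.0319996
  w_C·L_C = 0.33 × 0.114374 = 0.0377435
Normaliser: 1.23698e-09 + 0.0319996 + 0.0377435 = 0.0697431
P(Population C | data) ≈ 0.541

0.541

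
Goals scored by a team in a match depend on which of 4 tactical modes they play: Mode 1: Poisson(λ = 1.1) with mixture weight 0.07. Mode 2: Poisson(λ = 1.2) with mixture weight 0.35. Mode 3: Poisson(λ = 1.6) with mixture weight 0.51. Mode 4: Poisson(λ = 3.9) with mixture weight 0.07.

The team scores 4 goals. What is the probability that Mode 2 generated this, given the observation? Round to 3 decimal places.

By Bayes' theorem, P(k | x) = P(Z=k) f_k(x) / Σ_j P(Z=j) f_j(x).
Component likelihoods at x = 4 goals:
  L_1 = 0.0203065
  L_2 = 0.0260232
  L_3 = 0.0551312
  L_4 = 0.195119
Multiply by the mixture weights:
  P(Z=1)·L_1 = 0.07 × 0.0203065 = 0.00142146
  P(Z=2)·L_2 = 0.35 × 0.0260232 = 0.00910811
  P(Z=3)·L_3 = 0.51 × 0.0551312 = 0.0281169
  P(Z=4)·L_4 = 0.07 × 0.195119 = 0.0136583
Normaliser: 0.00142146 + 0.00910811 + 0.0281169 + 0.0136583 = 0.0523048
P(Mode 2 | x) ≈ 0.174

0.174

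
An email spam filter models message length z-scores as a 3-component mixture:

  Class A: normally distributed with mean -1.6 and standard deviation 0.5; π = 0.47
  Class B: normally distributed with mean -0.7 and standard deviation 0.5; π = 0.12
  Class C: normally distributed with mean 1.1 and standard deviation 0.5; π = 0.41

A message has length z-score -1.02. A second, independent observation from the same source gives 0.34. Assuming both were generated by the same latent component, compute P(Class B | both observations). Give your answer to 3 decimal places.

0.987

P(component k | x) = π_k·f_k(x) / marginal(x), where marginal(x) = Σ_j π_j·f_j(x).
Since both observations come from the same component, the likelihood for component k is f_k(x₁)·f_k(x₂).
  L_A = [0.407143] × [0.000429456] = 0.00017485
  L_B = [0.650125] × [0.0917222] = 0.0596308
  L_C = [9.95758e-05] × [0.251329] = 2.50263e-05
Multiply by the mixture weights:
  π_A·L_A = 0.47 × 0.00017485 = 8.21794e-05
  π_B·L_B = 0.12 × 0.0596308 = 0.0071557
  π_C·L_C = 0.41 × 2.50263e-05 = 1.02608e-05
Marginal: 8.21794e-05 + 0.0071557 + 1.02608e-05 = 0.00724814
So the posterior for Class B is 0.0071557 / 0.00724814 ≈ 0.987.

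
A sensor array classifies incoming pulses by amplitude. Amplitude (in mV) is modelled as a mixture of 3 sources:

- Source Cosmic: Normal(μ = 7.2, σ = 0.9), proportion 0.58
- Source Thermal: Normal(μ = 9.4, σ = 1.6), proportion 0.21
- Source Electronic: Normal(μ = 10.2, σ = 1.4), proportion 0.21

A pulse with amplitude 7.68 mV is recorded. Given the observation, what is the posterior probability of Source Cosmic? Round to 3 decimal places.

P(component k | x) = w_k·f_k(x) / marginal(x), where marginal(x) = Σ_j w_j·f_j(x).
Component likelihoods at x = 7.68 mV:
  f_Cosmic = (1/(0.9·√(2π)))·exp(−(7.68−7.2)²/(2·0.9²)) = 0.443269·exp(-0.14222) = 0.384504
  f_Thermal = (1/(1.6·√(2π)))·exp(−(7.68−9.4)²/(2·1.6²)) = 0.249339·exp(-0.57781) = 0.13991
  f_Electronic = (1/(1.4·√(2π)))·exp(−(7.68−10.2)²/(2·1.4²)) = 0.284959·exp(-1.62000) = 0.056393
Unnormalised posteriors:
  w_Cosmic·f_Cosmic = 0.58 × 0.384504 = 0.223013
  w_Thermal·f_Thermal = 0.21 × 0.13991 = 0.0293811
  w_Electronic·f_Electronic = 0.21 × 0.056393 = 0.0118425
Marginal: 0.223013 + 0.0293811 + 0.0118425 = 0.264236
P(Source Cosmic | data) ≈ 0.844

0.844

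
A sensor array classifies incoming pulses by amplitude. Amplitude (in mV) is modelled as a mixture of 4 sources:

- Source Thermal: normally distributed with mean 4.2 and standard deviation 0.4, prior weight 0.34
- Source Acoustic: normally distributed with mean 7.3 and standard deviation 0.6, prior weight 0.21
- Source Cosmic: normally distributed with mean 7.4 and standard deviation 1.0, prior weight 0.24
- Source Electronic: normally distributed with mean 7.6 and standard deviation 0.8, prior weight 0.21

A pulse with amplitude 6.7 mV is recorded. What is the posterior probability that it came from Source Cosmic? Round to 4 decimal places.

0.3482

Posterior ∝ prior × likelihood, so P(k | x) ∝ P(Z=k) f_k(x); normalise over all components.
Normal densities:
  p_Thermal = (1/(0.4·√(2π)))·exp(−(6.7−4.2)²/(2·0.4²)) = 0.997356·exp(-19.53125) = 3.285e-09
  p_Acoustic = (1/(0.6·√(2π)))·exp(−(6.7−7.3)²/(2·0.6²)) = 0.664904·exp(-0.50000) = 0.403285
  p_Cosmic = (1/(1.0·√(2π)))·exp(−(6.7−7.4)²/(2·1.0²)) = 0.398942·exp(-0.24500) = 0.312254
  p_Electronic = (1/(0.8·√(2π)))·exp(−(6.7−7.6)²/(2·0.8²)) = 0.498678·exp(-0.63281) = 0.264846
Weight by the priors:
  P(Z=Thermal)·p_Thermal = 0.34 × 3.285e-09 = 1.1169e-09
  P(Z=Acoustic)·p_Acoustic = 0.21 × 0.403285 = 0.0846898
  P(Z=Cosmic)·p_Cosmic = 0.24 × 0.312254 = 0.0749409
  P(Z=Electronic)·p_Electronic = 0.21 × 0.264846 = 0.0556176
Sum: 1.1169e-09 + 0.0846898 + 0.0749409 + 0.0556176 = 0.215248
P(Source Cosmic | 6.7 mV) ≈ 0.3482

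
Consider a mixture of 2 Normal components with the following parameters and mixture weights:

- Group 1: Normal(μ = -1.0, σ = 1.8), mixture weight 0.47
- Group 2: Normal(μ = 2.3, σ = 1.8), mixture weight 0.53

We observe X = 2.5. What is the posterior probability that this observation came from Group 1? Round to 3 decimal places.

Posterior ∝ prior × likelihood, so P(k | x) ∝ π_k f_k(x); normalise over all components.
Evaluate each component's likelihood at the observed value:
  p_1 = (1/(1.8·√(2π)))·exp(−(2.5−-1.0)²/(2·1.8²)) = 0.221635·exp(-1.89043) = 0.0334683
  p_2 = (1/(1.8·√(2π)))·exp(−(2.5−2.3)²/(2·1.8²)) = 0.221635·exp(-0.00617) = 0.220271
Multiply by the mixture weights:
  π_1·p_1 = 0.47 × 0.0334683 = 0.0157301
  π_2·p_2 = 0.53 × 0.220271 = 0.116743
Normaliser: 0.0157301 + 0.116743 = 0.132474
P(Group 1 | the observation) ≈ 0.119

0.119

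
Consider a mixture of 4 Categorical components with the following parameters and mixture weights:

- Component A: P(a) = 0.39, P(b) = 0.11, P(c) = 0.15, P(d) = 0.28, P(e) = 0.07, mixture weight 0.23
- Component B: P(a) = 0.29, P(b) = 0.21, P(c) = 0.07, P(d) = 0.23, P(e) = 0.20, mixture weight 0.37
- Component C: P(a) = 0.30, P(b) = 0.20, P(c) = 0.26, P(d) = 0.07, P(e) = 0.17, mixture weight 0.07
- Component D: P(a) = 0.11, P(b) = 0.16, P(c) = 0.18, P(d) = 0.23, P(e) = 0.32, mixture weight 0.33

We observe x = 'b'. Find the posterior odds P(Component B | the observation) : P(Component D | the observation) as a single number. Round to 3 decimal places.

The posterior odds equal the prior odds times the likelihood ratio: (π_i/π_j)·(f_i(x)/f_j(x)).
Categorical probabilities:
  L_A = P(b | comp) = 0.11
  L_B = P(b | comp) = 0.21
  L_C = P(b | comp) = 0.20
  L_D = P(b | comp) = 0.16
Posterior odds = (π_B·L_B) / (π_D·L_D) = (0.37·0.21) / (0.33·0.16) = 0.0777 / 0.0528 ≈ 1.472

1.472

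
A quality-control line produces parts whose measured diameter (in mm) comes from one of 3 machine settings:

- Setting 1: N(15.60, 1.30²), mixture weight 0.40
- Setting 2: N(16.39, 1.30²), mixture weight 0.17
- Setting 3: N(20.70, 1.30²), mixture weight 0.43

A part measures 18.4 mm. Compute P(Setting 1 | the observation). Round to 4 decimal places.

0.2177

The responsibility of component k is π_k f_k(x) divided by Σ_j π_j f_j(x).
Normal densities:
  p_1 = 0.0301723
  p_2 = 0.0928659
  p_3 = 0.064159
Multiply by the mixture weights:
  π_1·p_1 = 0.40 × 0.0301723 = 0.0120689
  π_2·p_2 = 0.17 × 0.0928659 = 0.0157872
  π_3·p_3 = 0.43 × 0.064159 = 0.0275884
Sum: 0.0120689 + 0.0157872 + 0.0275884 = 0.0554445
P(Setting 1 | 18.4 mm) = 0.0120689 / 0.0554445 ≈ 0.2177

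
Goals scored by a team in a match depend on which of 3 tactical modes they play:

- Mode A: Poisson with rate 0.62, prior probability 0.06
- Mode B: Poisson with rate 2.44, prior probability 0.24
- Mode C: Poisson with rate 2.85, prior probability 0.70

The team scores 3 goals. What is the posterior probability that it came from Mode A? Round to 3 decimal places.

0.006

P(component k | x) = π_k·f_k(x) / marginal(x), where marginal(x) = Σ_j π_j·f_j(x).
Evaluate each component's likelihood at the observed value:
  f_A = e^(−0.62)·0.62^3/3! = 0.0213679
  f_B = e^(−2.44)·2.44^3/3! = 0.211028
  f_C = e^(−2.85)·2.85^3/3! = 0.223174
Unnormalised posteriors:
  π_A·f_A = 0.06 × 0.0213679 = 0.00128207
  π_B·f_B = 0.24 × 0.211028 = 0.0506467
  π_C·f_C = 0.70 × 0.223174 = 0.156222
Normaliser: 0.00128207 + 0.0506467 + 0.156222 = 0.208151
P(Mode A | data) = 0.00128207 / 0.208151 ≈ 0.006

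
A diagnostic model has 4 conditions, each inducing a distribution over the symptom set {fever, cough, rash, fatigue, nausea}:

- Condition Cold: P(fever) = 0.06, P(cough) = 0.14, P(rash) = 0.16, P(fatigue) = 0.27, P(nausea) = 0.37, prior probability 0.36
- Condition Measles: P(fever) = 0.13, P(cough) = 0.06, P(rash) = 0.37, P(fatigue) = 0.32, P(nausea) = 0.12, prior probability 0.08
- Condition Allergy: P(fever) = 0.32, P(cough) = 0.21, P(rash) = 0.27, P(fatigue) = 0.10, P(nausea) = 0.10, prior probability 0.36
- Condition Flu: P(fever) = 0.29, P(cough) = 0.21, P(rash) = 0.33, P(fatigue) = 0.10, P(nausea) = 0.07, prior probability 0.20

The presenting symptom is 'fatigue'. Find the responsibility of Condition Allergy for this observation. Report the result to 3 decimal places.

0.201

Apply Bayes' rule: the posterior for each component is proportional to its prior times its likelihood at x.
Categorical probabilities:
  p_Cold = P(fatigue | comp) = 0.27
  p_Measles = P(fatigue | comp) = 0.32
  p_Allergy = P(fatigue | comp) = 0.10
  p_Flu = P(fatigue | comp) = 0.10
Multiply by the mixture weights:
  π_Cold·p_Cold = 0.36 × 0.27 = 0.0972
  π_Measles·p_Measles = 0.08 × 0.32 = 0.0256
  π_Allergy·p_Allergy = 0.36 × 0.1 = 0.036
  π_Flu·p_Flu = 0.20 × 0.1 = 0.02
Sum: 0.0972 + 0.0256 + 0.036 + 0.02 = 0.1788
P(Condition Allergy | the observation) = 0.036 / 0.1788 ≈ 0.201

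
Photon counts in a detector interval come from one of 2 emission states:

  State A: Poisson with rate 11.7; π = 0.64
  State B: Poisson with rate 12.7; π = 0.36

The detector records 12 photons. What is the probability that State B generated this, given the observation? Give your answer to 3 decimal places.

Apply Bayes' rule: the posterior for each component is proportional to its prior times its likelihood at x.
Component likelihoods at x = 12 photons:
  L_A = 0.113933
  L_B = 0.112142
Multiply by the mixture weights:
  π_A·L_A = 0.64 × 0.113933 = 0.0729169
  π_B·L_B = 0.36 × 0.112142 = 0.0403711
Denominator: 0.0729169 + 0.0403711 = 0.113288
Responsibility of State B: 0.0403711 / 0.113288 ≈ 0.356

0.356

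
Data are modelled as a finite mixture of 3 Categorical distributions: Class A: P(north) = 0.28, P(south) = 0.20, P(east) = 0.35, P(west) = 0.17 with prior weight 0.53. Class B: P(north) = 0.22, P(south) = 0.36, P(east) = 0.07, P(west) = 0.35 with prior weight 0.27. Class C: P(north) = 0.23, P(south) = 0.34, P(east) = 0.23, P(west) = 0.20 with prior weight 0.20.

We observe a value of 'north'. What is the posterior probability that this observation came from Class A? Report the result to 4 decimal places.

Posterior ∝ prior × likelihood, so P(k | x) ∝ π_k f_k(x); normalise over all components.
Evaluate each component's likelihood at the observed value:
  p_A = P(north | comp) = 0.28
  p_B = P(north | comp) = 0.22
  p_C = P(north | comp) = 0.23
Unnormalised posteriors:
  π_A·p_A = 0.53 × 0.28 = 0.1484
  π_B·p_B = 0.27 × 0.22 = 0.0594
  π_C·p_C = 0.20 × 0.23 = 0.046
Marginal: 0.1484 + 0.0594 + 0.046 = 0.2538
Responsibility of Class A: 0.1484 / 0.2538 ≈ 0.5847

0.5847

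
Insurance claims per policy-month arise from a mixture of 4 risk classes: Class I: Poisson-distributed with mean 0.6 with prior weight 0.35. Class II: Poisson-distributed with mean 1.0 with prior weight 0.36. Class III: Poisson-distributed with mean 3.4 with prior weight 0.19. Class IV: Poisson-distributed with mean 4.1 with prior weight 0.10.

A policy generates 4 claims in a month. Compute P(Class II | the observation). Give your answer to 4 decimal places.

0.0899

By Bayes' theorem, P(k | x) = P(Z=k) f_k(x) / Σ_j P(Z=j) f_j(x).
Poisson probabilities:
  L_I = 0.00296358
  L_II = 0.0153283
  L_III = 0.185825
  L_IV = 0.195127
Weight by the priors:
  P(Z=I)·L_I = 0.35 × 0.00296358 = 0.00103725
  P(Z=II)·L_II = 0.36 × 0.0153283 = 0.00551819
  P(Z=III)·L_III = 0.19 × 0.185825 = 0.0353067
  P(Z=IV)·L_IV = 0.10 × 0.195127 = 0.0195127
Sum: 0.00103725 + 0.00551819 + 0.0353067 + 0.0195127 = 0.0613748
So the posterior for Class II is 0.00551819 / 0.0613748 ≈ 0.0899.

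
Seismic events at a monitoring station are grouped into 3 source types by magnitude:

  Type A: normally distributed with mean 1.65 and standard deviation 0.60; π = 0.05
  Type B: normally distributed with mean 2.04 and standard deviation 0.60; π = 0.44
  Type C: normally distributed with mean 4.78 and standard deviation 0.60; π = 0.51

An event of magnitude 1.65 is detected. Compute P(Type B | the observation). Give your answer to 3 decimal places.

0.877

Posterior ∝ prior × likelihood, so P(k | x) ∝ π_k f_k(x); normalise over all components.
Evaluate each component's likelihood at the observed value:
  p_A = 0.664904
  p_B = 0.538287
  p_C = 8.19216e-07
Unnormalised posteriors:
  π_A·p_A = 0.05 × 0.664904 = 0.0332452
  π_B·p_B = 0.44 × 0.538287 = 0.236846
  π_C·p_C = 0.51 × 8.19216e-07 = 4.178e-07
Marginal: 0.0332452 + 0.236846 + 4.178e-07 = 0.270092
P(Type B | 1.65) ≈ 0.877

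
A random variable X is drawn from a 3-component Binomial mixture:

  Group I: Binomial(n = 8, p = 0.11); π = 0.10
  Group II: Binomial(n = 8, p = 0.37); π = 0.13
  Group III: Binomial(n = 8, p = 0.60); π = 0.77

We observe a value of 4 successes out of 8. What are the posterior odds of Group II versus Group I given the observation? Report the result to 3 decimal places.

41.781

Only the two components matter; the odds are (π_i f_i(x)) / (π_j f_j(x)).
Component likelihoods at x = 4 successes out of 8:
  f_I = 0.00643026
  f_II = 0.206665
  f_III = 0.232243
Posterior odds = (π_II·f_II) / (π_I·f_I) = (0.13·0.206665) / (0.10·0.00643026) = 0.0268665 / 0.000643026 ≈ 41.781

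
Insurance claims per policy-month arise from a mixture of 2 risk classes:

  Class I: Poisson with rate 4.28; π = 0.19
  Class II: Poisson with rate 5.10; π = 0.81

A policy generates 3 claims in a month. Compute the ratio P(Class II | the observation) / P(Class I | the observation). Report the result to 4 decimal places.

Only the two components matter; the odds are (P(Z=i) f_i(x)) / (P(Z=j) f_j(x)).
Evaluate each component's likelihood at the observed value:
  p_I = e^(−4.28)·4.28^3/3! = 0.180884
  p_II = e^(−5.10)·5.10^3/3! = 0.13479
Odds = (0.81/0.19) × (0.13479/0.180884) = 4.26316 × 0.745174 ≈ 3.1768

3.1768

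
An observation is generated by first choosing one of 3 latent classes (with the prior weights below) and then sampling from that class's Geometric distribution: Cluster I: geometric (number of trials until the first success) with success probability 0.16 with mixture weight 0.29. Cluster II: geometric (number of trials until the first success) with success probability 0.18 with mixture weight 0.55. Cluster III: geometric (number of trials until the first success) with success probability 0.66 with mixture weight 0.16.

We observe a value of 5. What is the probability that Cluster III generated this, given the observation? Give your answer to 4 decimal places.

0.0204

The responsibility of component k is π_k f_k(x) divided by Σ_j π_j f_j(x).
Component likelihoods at x = 5:
  L_I = 0.0796594
  L_II = 0.0813819
  L_III = 0.00881982
Unnormalised posteriors:
  π_I·L_I = 0.29 × 0.0796594 = 0.0231012
  π_II·L_II = 0.55 × 0.0813819 = 0.0447601
  π_III·L_III = 0.16 × 0.00881982 = 0.00141117
Denominator: 0.0231012 + 0.0447601 + 0.00141117 = 0.0692725
Responsibility of Cluster III: 0.00141117 / 0.0692725 ≈ 0.0204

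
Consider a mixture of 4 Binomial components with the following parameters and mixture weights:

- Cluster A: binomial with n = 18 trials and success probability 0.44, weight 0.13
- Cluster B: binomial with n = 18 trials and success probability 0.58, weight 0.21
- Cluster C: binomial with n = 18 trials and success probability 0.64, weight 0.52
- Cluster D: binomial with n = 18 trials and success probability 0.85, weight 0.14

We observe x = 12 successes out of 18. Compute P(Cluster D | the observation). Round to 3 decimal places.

0.030

Apply Bayes' rule: the posterior for each component is proportional to its prior times its likelihood at x.
Binomial probabilities:
  f_A = C(18,12)·0.44^12·0.56^6 = 18564·5.26541e-05·0.030841 = 0.0301461
  f_B = C(18,12)·0.58^12·0.42^6 = 18564·0.00144923·0.00548903 = 0.147674
  f_C = C(18,12)·0.64^12·0.36^6 = 18564·0.00472237·0.00217678 = 0.19083
  f_D = C(18,12)·0.85^12·0.15^6 = 18564·0.142242·1.13906e-05 = 0.0300778
Weight by the priors:
  π_A·f_A = 0.13 × 0.0301461 = 0.003919
  π_B·f_B = 0.21 × 0.147674 = 0.0310115
  π_C·f_C = 0.52 × 0.19083 = 0.0992315
  π_D·f_D = 0.14 × 0.0300778 = 0.00421089
Evidence: 0.003919 + 0.0310115 + 0.0992315 + 0.00421089 = 0.138373
So the posterior for Cluster D is 0.00421089 / 0.138373 ≈ 0.030.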